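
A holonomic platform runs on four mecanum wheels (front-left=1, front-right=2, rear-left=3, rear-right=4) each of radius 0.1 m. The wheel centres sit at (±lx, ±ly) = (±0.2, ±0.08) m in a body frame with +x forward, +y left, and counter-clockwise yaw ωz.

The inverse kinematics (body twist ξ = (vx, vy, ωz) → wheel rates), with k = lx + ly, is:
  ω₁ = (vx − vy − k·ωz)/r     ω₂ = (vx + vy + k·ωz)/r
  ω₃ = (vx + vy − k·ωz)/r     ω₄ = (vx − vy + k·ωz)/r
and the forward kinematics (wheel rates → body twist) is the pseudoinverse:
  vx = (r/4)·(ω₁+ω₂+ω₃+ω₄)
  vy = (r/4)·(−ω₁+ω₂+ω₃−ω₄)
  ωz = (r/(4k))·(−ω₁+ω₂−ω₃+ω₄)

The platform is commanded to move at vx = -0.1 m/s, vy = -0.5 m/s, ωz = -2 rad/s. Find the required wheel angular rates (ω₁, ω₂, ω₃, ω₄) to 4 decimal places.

k = lx + ly = 0.2 + 0.08 = 0.2800;  k·ωz = 0.2800·-2 = -0.5600
ω₁ (FL) = (vx − vy − k·ωz)/r = 0.9600/0.1 = 9.6000
ω₂ (FR) = (vx + vy + k·ωz)/r = -1.1600/0.1 = -11.6000
ω₃ (RL) = (vx + vy − k·ωz)/r = -0.0400/0.1 = -0.4000
ω₄ (RR) = (vx − vy + k·ωz)/r = -0.1600/0.1 = -1.6000

(9.6000, -11.6000, -0.4000, -1.6000)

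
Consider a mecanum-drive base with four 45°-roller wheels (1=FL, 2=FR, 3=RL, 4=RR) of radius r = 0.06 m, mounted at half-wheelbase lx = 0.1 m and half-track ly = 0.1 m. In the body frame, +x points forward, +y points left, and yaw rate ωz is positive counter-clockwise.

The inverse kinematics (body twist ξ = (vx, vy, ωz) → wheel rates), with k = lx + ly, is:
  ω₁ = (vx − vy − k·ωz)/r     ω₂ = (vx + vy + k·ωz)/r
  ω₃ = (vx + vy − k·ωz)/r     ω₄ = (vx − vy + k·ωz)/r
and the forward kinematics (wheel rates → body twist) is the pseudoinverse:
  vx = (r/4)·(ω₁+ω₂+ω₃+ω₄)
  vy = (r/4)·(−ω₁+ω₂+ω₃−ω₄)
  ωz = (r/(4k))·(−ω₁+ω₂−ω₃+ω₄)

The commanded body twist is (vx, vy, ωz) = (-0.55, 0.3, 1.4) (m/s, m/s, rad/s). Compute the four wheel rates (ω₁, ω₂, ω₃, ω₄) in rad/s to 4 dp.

k = lx + ly = 0.1 + 0.1 = 0.2000;  k·ωz = 0.2000·1.4 = 0.2800
ω₁ (FL) = (vx − vy − k·ωz)/r = -1.1300/0.06 = -18.8333
ω₂ (FR) = (vx + vy + k·ωz)/r = 0.0300/0.06 = 0.5000
ω₃ (RL) = (vx + vy − k·ωz)/r = -0.5300/0.06 = -8.8333
ω₄ (RR) = (vx − vy + k·ωz)/r = -0.5700/0.06 = -9.5000

(-18.8333, 0.5000, -8.8333, -9.5000)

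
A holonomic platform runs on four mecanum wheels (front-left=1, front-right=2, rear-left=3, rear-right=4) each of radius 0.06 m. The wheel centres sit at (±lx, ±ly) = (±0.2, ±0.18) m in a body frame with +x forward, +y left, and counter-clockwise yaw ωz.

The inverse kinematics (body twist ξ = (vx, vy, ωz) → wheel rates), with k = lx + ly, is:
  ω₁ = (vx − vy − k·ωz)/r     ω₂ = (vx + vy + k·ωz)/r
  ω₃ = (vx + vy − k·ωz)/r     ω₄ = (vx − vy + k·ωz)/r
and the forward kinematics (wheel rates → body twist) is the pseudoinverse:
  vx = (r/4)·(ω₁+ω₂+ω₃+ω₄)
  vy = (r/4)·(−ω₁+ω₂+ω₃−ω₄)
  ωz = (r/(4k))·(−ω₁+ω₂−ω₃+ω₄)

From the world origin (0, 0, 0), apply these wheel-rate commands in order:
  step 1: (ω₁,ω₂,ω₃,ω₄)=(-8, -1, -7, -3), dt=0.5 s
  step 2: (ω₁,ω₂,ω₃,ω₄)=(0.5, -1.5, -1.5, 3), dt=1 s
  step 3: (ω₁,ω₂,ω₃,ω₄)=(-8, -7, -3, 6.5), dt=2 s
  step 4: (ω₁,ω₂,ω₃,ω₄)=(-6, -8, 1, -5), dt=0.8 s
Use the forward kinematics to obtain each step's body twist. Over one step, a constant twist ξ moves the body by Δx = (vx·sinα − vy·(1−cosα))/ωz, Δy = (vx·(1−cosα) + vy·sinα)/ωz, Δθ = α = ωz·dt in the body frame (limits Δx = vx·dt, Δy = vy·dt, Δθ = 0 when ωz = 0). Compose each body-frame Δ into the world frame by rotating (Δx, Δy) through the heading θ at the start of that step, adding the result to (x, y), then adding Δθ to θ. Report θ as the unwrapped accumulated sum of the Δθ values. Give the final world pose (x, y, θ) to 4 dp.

(-0.3492, -0.6516, 0.8921)

step 1: ξ=(vx,vy,ωz)=(-0.2850, 0.0450, 0.4342), dt=0.5 → body Δ=(-0.1438, 0.0069, 0.2171) → world pose (-0.1438, 0.0069, 0.2171)
step 2: ξ=(vx,vy,ωz)=(0.0075, -0.0975, 0.0987), dt=1.0 → body Δ=(0.0123, -0.0970, 0.0987) → world pose (-0.1109, -0.0851, 0.3158)
step 3: ξ=(vx,vy,ωz)=(-0.1725, -0.1275, 0.4145), dt=2.0 → body Δ=(-0.2070, -0.3618, 0.8289) → world pose (-0.1954, -0.4933, 1.1447)
step 4: ξ=(vx,vy,ωz)=(-0.2700, 0.0600, -0.3158), dt=0.8 → body Δ=(-0.2077, 0.0746, -0.2526) → world pose (-0.3492, -0.6516, 0.8921)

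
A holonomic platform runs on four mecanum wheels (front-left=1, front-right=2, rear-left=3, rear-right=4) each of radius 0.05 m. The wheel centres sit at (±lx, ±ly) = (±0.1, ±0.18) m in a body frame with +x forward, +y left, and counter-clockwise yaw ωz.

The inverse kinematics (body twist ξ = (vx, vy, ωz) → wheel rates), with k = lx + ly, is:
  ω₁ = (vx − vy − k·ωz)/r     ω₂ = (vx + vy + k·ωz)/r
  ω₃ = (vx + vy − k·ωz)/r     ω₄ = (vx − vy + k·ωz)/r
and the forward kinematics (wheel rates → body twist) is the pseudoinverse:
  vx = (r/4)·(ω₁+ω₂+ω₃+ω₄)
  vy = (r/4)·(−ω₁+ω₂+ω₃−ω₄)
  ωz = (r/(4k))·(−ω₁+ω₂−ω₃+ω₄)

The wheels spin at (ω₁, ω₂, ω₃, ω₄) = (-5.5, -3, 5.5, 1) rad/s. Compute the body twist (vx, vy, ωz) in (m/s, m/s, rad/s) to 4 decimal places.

k = lx + ly = 0.1 + 0.18 = 0.2800
ω₁+ω₂+ω₃+ω₄ = -2.0000  →  vx = (0.05/4)·-2.0000 = -0.0250
−ω₁+ω₂+ω₃−ω₄ = 7.0000  →  vy = (0.05/4)·7.0000 = 0.0875
−ω₁+ω₂−ω₃+ω₄ = -2.0000  →  ωz = (0.05/1.1200)·-2.0000 = -0.0893

(-0.0250, 0.0875, -0.0893)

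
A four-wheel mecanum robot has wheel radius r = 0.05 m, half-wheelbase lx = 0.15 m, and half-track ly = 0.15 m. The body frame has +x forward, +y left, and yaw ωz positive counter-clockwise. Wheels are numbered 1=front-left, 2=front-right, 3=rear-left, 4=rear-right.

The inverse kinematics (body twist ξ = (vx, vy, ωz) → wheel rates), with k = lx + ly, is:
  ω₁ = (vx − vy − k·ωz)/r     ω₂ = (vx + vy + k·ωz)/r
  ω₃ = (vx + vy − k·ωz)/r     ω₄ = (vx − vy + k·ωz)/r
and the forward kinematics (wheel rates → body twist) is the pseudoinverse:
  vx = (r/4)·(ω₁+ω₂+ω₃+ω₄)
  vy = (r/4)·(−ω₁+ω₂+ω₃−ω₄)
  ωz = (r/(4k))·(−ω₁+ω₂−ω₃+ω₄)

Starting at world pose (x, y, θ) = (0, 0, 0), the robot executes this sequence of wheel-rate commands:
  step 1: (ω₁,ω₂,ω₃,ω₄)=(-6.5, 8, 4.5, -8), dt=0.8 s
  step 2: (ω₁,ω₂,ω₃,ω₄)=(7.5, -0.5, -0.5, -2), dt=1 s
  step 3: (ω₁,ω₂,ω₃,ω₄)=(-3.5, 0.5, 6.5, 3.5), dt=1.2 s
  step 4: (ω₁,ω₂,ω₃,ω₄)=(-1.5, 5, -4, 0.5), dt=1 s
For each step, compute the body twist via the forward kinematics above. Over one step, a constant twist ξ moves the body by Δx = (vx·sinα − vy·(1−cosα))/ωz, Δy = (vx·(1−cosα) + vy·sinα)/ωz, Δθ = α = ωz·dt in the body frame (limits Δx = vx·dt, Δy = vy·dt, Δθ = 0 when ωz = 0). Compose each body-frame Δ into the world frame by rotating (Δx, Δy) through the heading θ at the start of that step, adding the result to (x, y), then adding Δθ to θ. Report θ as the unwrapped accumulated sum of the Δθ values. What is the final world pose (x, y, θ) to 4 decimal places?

step 1: ξ=(vx,vy,ωz)=(-0.0250, 0.3375, 0.0833), dt=0.8 → body Δ=(-0.0290, 0.2691, 0.0667) → world pose (-0.0290, 0.2691, 0.0667)
step 2: ξ=(vx,vy,ωz)=(0.0562, -0.0813, -0.3958), dt=1.0 → body Δ=(0.0389, -0.0901, -0.3958) → world pose (0.0159, 0.1818, -0.3292)
step 3: ξ=(vx,vy,ωz)=(0.0875, 0.0875, 0.0417), dt=1.2 → body Δ=(0.1023, 0.1076, 0.0500) → world pose (0.1475, 0.2505, -0.2792)
step 4: ξ=(vx,vy,ωz)=(0.0000, 0.0250, 0.4583), dt=1.0 → body Δ=(-0.0056, 0.0241, 0.4583) → world pose (0.1487, 0.2753, 0.1792)

(0.1487, 0.2753, 0.1792)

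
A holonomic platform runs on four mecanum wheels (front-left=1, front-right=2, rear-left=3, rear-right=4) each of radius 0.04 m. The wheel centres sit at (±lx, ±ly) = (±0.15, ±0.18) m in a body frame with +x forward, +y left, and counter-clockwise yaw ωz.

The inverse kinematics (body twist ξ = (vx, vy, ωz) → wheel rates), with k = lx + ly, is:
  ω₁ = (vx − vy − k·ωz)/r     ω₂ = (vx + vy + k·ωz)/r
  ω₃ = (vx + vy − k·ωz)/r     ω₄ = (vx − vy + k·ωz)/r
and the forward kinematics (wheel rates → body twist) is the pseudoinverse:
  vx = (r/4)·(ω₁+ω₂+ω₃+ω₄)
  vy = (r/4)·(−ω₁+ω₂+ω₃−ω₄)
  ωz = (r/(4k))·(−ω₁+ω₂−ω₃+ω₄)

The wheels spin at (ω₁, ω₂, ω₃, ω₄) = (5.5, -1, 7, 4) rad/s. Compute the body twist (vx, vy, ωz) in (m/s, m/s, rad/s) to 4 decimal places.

k = lx + ly = 0.15 + 0.18 = 0.3300
ω₁+ω₂+ω₃+ω₄ = 15.5000  →  vx = (0.04/4)·15.5000 = 0.1550
−ω₁+ω₂+ω₃−ω₄ = -3.5000  →  vy = (0.04/4)·-3.5000 = -0.0350
−ω₁+ω₂−ω₃+ω₄ = -9.5000  →  ωz = (0.04/1.3200)·-9.5000 = -0.2879

(0.1550, -0.0350, -0.2879)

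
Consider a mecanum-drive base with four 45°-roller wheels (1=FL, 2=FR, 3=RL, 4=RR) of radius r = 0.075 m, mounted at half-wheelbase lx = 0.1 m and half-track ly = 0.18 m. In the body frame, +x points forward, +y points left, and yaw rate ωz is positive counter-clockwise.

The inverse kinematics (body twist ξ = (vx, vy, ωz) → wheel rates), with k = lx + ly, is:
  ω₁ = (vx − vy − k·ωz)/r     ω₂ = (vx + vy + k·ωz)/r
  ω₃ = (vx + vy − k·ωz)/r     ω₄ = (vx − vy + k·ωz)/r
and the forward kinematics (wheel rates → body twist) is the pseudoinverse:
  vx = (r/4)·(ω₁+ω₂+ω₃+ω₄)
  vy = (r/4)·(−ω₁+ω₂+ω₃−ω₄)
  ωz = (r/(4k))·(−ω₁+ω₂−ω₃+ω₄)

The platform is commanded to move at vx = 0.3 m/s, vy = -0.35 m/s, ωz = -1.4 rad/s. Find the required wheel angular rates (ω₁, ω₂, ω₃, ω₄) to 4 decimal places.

k = lx + ly = 0.1 + 0.18 = 0.2800;  k·ωz = 0.2800·-1.4 = -0.3920
ω₁ (FL) = (vx − vy − k·ωz)/r = 1.0420/0.075 = 13.8933
ω₂ (FR) = (vx + vy + k·ωz)/r = -0.4420/0.075 = -5.8933
ω₃ (RL) = (vx + vy − k·ωz)/r = 0.3420/0.075 = 4.5600
ω₄ (RR) = (vx − vy + k·ωz)/r = 0.2580/0.075 = 3.4400

(13.8933, -5.8933, 4.5600, 3.4400)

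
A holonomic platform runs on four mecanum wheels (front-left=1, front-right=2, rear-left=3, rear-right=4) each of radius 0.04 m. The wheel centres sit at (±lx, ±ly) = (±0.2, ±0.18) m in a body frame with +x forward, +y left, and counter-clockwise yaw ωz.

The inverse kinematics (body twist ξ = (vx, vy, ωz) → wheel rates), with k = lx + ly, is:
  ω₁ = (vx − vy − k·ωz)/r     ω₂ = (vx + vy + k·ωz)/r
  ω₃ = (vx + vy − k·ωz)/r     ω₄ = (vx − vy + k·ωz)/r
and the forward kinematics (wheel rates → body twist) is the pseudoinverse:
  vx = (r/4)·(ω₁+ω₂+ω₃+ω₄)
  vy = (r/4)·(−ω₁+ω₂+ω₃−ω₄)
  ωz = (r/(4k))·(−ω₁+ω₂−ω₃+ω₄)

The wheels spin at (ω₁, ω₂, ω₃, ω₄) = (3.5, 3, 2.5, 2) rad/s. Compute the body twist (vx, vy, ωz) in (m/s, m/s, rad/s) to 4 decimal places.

k = lx + ly = 0.2 + 0.18 = 0.3800
ω₁+ω₂+ω₃+ω₄ = 11.0000  →  vx = (0.04/4)·11.0000 = 0.1100
−ω₁+ω₂+ω₃−ω₄ = 0.0000  →  vy = (0.04/4)·0.0000 = 0.0000
−ω₁+ω₂−ω₃+ω₄ = -1.0000  →  ωz = (0.04/1.5200)·-1.0000 = -0.0263

(0.1100, 0.0000, -0.0263)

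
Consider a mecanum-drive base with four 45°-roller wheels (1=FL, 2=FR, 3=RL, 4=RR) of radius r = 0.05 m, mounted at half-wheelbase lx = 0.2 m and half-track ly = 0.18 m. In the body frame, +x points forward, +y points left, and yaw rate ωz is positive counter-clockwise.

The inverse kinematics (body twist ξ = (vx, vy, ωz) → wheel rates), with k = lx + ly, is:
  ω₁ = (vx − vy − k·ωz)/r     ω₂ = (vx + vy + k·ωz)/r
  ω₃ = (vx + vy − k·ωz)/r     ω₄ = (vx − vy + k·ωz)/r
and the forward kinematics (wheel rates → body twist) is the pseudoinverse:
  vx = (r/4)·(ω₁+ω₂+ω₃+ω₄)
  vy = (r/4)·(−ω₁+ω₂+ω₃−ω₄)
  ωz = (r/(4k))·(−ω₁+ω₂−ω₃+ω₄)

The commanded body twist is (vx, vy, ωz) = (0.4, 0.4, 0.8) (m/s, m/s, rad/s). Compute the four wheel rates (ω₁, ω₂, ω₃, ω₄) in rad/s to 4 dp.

k = lx + ly = 0.2 + 0.18 = 0.3800;  k·ωz = 0.3800·0.8 = 0.3040
ω₁ (FL) = (vx − vy − k·ωz)/r = -0.3040/0.05 = -6.0800
ω₂ (FR) = (vx + vy + k·ωz)/r = 1.1040/0.05 = 22.0800
ω₃ (RL) = (vx + vy − k·ωz)/r = 0.4960/0.05 = 9.9200
ω₄ (RR) = (vx − vy + k·ωz)/r = 0.3040/0.05 = 6.0800

(-6.0800, 22.0800, 9.9200, 6.0800)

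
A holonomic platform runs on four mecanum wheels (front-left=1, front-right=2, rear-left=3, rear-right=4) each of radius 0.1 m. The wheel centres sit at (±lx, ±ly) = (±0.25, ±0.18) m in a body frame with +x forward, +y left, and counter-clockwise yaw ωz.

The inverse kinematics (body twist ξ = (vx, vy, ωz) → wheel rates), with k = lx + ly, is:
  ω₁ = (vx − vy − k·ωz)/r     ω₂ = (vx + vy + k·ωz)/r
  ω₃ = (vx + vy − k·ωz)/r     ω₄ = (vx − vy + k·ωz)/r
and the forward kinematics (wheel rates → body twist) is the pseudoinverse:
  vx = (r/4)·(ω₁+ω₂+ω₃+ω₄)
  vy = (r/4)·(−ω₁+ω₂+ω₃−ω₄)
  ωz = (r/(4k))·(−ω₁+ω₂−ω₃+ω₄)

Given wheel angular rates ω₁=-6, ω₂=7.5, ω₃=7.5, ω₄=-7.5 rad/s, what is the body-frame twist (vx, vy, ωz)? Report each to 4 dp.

(0.0375, 0.7125, -0.0872)

k = lx + ly = 0.25 + 0.18 = 0.4300
ω₁+ω₂+ω₃+ω₄ = 1.5000  →  vx = (0.1/4)·1.5000 = 0.0375
−ω₁+ω₂+ω₃−ω₄ = 28.5000  →  vy = (0.1/4)·28.5000 = 0.7125
−ω₁+ω₂−ω₃+ω₄ = -1.5000  →  ωz = (0.1/1.7200)·-1.5000 = -0.0872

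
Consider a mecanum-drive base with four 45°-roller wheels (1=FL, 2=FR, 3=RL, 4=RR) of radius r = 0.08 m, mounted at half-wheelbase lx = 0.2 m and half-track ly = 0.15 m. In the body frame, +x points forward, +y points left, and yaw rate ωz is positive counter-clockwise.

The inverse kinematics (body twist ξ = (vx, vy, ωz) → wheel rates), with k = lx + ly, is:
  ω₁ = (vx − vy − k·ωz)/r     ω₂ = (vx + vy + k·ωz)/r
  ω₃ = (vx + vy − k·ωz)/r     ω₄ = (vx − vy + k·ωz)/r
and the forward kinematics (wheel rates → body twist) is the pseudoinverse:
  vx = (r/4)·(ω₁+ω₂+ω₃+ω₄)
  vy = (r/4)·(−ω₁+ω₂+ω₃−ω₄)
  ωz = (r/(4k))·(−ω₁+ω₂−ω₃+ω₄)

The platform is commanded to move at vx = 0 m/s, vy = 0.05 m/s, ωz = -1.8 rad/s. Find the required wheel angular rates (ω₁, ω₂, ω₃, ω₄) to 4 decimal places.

k = lx + ly = 0.2 + 0.15 = 0.3500;  k·ωz = 0.3500·-1.8 = -0.6300
ω₁ (FL) = (vx − vy − k·ωz)/r = 0.5800/0.08 = 7.2500
ω₂ (FR) = (vx + vy + k·ωz)/r = -0.5800/0.08 = -7.2500
ω₃ (RL) = (vx + vy − k·ωz)/r = 0.6800/0.08 = 8.5000
ω₄ (RR) = (vx − vy + k·ωz)/r = -0.6800/0.08 = -8.5000

(7.2500, -7.2500, 8.5000, -8.5000)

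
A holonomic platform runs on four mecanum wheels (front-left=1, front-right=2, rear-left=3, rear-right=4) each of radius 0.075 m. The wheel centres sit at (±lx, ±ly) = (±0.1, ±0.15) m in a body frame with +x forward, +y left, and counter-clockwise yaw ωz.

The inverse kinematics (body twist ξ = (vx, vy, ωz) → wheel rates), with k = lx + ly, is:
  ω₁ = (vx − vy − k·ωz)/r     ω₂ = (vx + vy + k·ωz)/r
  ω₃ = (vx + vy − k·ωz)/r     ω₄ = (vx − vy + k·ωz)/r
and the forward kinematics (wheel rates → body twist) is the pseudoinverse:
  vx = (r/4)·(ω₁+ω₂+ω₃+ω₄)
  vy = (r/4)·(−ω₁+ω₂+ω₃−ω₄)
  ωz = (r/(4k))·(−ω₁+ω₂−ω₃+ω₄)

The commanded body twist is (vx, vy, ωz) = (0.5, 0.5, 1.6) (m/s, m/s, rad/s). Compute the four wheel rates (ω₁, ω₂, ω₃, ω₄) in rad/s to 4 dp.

k = lx + ly = 0.1 + 0.15 = 0.2500;  k·ωz = 0.2500·1.6 = 0.4000
ω₁ (FL) = (vx − vy − k·ωz)/r = -0.4000/0.075 = -5.3333
ω₂ (FR) = (vx + vy + k·ωz)/r = 1.4000/0.075 = 18.6667
ω₃ (RL) = (vx + vy − k·ωz)/r = 0.6000/0.075 = 8.0000
ω₄ (RR) = (vx − vy + k·ωz)/r = 0.4000/0.075 = 5.3333

(-5.3333, 18.6667, 8.0000, 5.3333)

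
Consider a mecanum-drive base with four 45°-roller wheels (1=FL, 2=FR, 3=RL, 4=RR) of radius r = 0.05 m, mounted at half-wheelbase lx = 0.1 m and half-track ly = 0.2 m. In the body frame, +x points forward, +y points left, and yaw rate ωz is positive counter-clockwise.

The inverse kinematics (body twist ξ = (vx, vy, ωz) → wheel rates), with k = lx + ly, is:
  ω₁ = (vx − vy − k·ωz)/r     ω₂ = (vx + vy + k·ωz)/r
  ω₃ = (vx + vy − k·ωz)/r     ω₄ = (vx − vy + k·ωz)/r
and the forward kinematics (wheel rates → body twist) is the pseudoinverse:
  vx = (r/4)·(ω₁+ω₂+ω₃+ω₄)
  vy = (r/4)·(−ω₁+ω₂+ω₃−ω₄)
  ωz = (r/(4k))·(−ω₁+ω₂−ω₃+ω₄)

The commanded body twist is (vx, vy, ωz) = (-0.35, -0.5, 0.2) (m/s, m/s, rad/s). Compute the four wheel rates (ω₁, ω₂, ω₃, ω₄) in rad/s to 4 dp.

(1.8000, -15.8000, -18.2000, 4.2000)

k = lx + ly = 0.1 + 0.2 = 0.3000;  k·ωz = 0.3000·0.2 = 0.0600
ω₁ (FL) = (vx − vy − k·ωz)/r = 0.0900/0.05 = 1.8000
ω₂ (FR) = (vx + vy + k·ωz)/r = -0.7900/0.05 = -15.8000
ω₃ (RL) = (vx + vy − k·ωz)/r = -0.9100/0.05 = -18.2000
ω₄ (RR) = (vx − vy + k·ωz)/r = 0.2100/0.05 = 4.2000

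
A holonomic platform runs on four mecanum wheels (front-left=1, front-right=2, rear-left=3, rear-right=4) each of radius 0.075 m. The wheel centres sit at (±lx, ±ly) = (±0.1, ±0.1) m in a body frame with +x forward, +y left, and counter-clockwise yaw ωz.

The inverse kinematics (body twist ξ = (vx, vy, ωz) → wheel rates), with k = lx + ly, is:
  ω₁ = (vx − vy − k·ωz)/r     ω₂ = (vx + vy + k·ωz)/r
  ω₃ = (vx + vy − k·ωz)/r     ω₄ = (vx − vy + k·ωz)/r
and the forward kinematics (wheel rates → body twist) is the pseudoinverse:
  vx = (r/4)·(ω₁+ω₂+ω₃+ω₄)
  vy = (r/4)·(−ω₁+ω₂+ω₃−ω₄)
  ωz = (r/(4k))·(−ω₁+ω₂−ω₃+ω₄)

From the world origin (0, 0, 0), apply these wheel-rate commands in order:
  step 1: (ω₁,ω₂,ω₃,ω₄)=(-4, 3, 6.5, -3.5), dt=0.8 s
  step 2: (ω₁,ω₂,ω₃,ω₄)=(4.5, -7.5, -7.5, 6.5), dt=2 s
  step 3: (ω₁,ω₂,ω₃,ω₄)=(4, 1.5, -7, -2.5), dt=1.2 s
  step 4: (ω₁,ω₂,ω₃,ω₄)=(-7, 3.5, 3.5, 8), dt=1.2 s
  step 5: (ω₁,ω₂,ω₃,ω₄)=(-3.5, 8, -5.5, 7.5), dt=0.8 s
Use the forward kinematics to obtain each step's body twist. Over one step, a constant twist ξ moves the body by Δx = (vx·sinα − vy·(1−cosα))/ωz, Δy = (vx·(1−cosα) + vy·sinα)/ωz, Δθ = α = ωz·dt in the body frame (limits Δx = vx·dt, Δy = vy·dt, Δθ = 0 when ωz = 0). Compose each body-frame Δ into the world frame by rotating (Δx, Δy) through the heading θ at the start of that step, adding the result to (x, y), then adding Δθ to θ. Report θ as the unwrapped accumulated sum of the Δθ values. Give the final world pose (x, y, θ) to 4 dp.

step 1: ξ=(vx,vy,ωz)=(0.0375, 0.3187, -0.2812), dt=0.8 → body Δ=(0.0583, 0.2495, -0.2250) → world pose (0.0583, 0.2495, -0.2250)
step 2: ξ=(vx,vy,ωz)=(-0.0750, -0.4875, 0.1875), dt=2.0 → body Δ=(0.0342, -0.9801, 0.3750) → world pose (-0.1270, -0.7135, 0.1500)
step 3: ξ=(vx,vy,ωz)=(-0.0750, -0.1313, 0.1875), dt=1.2 → body Δ=(-0.0716, -0.1663, 0.2250) → world pose (-0.1730, -0.8886, 0.3750)
step 4: ξ=(vx,vy,ωz)=(0.1500, 0.1125, 1.4062), dt=1.2 → body Δ=(0.0166, 0.1985, 1.6875) → world pose (-0.2302, -0.6978, 2.0625)
step 5: ξ=(vx,vy,ωz)=(0.1219, -0.0281, 2.2969), dt=0.8 → body Δ=(0.0667, 0.0552, 1.8375) → world pose (-0.3104, -0.6651, 3.9000)

(-0.3104, -0.6651, 3.9000)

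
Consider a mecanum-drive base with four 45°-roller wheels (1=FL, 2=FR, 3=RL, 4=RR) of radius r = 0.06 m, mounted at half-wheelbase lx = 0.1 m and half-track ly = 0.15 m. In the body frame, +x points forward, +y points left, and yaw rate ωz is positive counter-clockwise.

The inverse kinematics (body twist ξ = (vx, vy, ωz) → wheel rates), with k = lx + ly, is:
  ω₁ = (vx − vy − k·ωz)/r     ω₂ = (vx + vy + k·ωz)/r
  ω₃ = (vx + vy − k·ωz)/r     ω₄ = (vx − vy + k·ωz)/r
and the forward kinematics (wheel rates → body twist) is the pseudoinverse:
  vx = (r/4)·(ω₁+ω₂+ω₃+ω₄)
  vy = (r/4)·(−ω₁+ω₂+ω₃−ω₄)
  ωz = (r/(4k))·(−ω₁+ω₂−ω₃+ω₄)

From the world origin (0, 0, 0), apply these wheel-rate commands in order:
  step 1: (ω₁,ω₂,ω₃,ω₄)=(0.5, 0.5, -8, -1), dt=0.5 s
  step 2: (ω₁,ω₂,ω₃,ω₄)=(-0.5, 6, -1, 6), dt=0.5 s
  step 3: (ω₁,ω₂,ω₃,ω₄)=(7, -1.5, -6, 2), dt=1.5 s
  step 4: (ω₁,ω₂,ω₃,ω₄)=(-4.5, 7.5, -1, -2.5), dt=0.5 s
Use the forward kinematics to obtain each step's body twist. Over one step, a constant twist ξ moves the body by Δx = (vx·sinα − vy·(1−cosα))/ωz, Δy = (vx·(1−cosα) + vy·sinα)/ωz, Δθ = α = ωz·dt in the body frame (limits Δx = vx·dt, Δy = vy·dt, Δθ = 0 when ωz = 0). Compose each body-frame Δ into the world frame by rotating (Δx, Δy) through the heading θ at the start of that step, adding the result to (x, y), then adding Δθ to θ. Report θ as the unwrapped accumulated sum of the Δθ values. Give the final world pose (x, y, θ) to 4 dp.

step 1: ξ=(vx,vy,ωz)=(-0.1200, -0.1050, 0.4200), dt=0.5 → body Δ=(-0.0541, -0.0584, 0.2100) → world pose (-0.0541, -0.0584, 0.2100)
step 2: ξ=(vx,vy,ωz)=(0.1575, -0.0075, 0.8100), dt=0.5 → body Δ=(0.0774, 0.0121, 0.4050) → world pose (0.0191, -0.0304, 0.6150)
step 3: ξ=(vx,vy,ωz)=(0.0225, -0.2475, -0.0300), dt=1.5 → body Δ=(0.0254, -0.3719, -0.0450) → world pose (0.2544, -0.3195, 0.5700)
step 4: ξ=(vx,vy,ωz)=(-0.0075, 0.2025, 0.6300), dt=0.5 → body Δ=(-0.0195, 0.0990, 0.3150) → world pose (0.1845, -0.2467, 0.8850)

(0.1845, -0.2467, 0.8850)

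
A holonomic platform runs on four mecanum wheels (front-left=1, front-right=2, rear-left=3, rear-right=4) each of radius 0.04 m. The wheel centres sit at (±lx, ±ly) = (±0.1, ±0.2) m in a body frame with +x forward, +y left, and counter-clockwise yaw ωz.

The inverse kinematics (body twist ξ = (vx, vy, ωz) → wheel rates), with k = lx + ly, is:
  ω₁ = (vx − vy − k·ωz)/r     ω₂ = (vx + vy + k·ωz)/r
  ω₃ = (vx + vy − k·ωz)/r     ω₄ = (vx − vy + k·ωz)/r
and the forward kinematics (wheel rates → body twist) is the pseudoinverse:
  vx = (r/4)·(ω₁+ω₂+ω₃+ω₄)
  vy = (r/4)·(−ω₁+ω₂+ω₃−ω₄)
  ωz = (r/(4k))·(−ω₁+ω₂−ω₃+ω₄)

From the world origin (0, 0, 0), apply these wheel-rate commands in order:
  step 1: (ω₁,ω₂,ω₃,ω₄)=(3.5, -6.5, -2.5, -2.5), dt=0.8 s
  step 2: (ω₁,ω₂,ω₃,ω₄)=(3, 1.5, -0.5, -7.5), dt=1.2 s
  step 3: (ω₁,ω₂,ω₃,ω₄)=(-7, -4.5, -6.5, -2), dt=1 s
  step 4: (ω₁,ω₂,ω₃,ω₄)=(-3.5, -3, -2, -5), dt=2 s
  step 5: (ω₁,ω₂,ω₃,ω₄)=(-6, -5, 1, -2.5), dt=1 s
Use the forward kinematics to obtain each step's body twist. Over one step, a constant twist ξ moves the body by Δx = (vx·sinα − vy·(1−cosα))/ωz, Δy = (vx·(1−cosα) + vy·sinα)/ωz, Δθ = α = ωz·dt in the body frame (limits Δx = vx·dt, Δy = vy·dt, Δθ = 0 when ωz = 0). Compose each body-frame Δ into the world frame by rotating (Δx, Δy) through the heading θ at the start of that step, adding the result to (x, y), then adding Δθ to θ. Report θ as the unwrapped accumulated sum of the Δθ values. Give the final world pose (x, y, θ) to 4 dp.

(-0.5603, 0.3709, -0.6233)

step 1: ξ=(vx,vy,ωz)=(-0.0800, -0.1000, -0.3333), dt=0.8 → body Δ=(-0.0738, -0.0706, -0.2667) → world pose (-0.0738, -0.0706, -0.2667)
step 2: ξ=(vx,vy,ωz)=(-0.0350, 0.0550, -0.2833), dt=1.2 → body Δ=(-0.0301, 0.0718, -0.3400) → world pose (-0.0839, 0.0066, -0.6067)
step 3: ξ=(vx,vy,ωz)=(-0.2000, -0.0200, 0.2333), dt=1.0 → body Δ=(-0.1959, -0.0430, 0.2333) → world pose (-0.2694, 0.0829, -0.3733)
step 4: ξ=(vx,vy,ωz)=(-0.1350, 0.0350, -0.0833), dt=2.0 → body Δ=(-0.2629, 0.0921, -0.1667) → world pose (-0.4806, 0.2646, -0.5400)
step 5: ξ=(vx,vy,ωz)=(-0.1250, 0.0450, -0.0833), dt=1.0 → body Δ=(-0.1230, 0.0502, -0.0833) → world pose (-0.5603, 0.3709, -0.6233)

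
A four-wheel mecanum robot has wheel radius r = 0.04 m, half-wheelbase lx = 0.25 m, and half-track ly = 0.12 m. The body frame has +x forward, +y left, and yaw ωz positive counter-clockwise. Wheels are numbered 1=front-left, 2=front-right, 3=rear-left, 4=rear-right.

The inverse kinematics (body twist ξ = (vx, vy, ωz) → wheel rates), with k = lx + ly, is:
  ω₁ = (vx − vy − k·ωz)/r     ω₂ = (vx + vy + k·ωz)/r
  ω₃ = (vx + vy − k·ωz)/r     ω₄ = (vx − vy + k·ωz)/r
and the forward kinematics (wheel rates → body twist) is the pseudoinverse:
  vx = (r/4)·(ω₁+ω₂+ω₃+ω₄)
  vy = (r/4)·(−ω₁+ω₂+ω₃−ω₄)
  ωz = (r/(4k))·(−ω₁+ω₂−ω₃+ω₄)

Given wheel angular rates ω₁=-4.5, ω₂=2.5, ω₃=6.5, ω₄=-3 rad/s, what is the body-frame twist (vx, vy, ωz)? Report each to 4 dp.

(0.0150, 0.1650, -0.0676)

k = lx + ly = 0.25 + 0.12 = 0.3700
ω₁+ω₂+ω₃+ω₄ = 1.5000  →  vx = (0.04/4)·1.5000 = 0.0150
−ω₁+ω₂+ω₃−ω₄ = 16.5000  →  vy = (0.04/4)·16.5000 = 0.1650
−ω₁+ω₂−ω₃+ω₄ = -2.5000  →  ωz = (0.04/1.4800)·-2.5000 = -0.0676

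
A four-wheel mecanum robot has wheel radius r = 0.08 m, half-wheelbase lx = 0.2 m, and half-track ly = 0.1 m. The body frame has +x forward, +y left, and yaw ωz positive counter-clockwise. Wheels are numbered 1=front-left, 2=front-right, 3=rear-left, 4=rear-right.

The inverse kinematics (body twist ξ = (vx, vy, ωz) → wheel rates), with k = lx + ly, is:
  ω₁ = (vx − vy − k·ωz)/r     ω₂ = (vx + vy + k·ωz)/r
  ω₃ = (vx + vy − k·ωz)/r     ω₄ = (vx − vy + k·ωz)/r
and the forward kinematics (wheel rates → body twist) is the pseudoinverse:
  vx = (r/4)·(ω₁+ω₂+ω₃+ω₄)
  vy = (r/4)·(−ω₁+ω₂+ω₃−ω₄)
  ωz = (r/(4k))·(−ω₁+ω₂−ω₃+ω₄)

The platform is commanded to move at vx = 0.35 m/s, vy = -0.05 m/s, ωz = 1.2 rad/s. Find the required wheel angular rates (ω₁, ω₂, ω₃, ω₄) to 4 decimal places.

k = lx + ly = 0.2 + 0.1 = 0.3000;  k·ωz = 0.3000·1.2 = 0.3600
ω₁ (FL) = (vx − vy − k·ωz)/r = 0.0400/0.08 = 0.5000
ω₂ (FR) = (vx + vy + k·ωz)/r = 0.6600/0.08 = 8.2500
ω₃ (RL) = (vx + vy − k·ωz)/r = -0.0600/0.08 = -0.7500
ω₄ (RR) = (vx − vy + k·ωz)/r = 0.7600/0.08 = 9.5000

(0.5000, 8.2500, -0.7500, 9.5000)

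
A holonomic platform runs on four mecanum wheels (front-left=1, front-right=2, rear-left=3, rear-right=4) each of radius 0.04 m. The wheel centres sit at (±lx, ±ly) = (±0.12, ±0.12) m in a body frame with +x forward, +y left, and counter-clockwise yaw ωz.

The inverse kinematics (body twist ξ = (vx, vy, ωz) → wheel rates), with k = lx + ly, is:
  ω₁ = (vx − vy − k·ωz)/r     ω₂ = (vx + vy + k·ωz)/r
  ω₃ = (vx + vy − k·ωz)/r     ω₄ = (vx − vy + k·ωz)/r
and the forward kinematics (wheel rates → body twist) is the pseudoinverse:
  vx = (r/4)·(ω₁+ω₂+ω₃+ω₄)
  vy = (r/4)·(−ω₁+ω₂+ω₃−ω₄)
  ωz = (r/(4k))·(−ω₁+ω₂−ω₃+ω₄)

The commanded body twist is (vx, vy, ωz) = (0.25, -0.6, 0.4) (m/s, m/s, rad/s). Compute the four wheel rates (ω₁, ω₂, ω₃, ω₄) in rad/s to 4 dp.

k = lx + ly = 0.12 + 0.12 = 0.2400;  k·ωz = 0.2400·0.4 = 0.0960
ω₁ (FL) = (vx − vy − k·ωz)/r = 0.7540/0.04 = 18.8500
ω₂ (FR) = (vx + vy + k·ωz)/r = -0.2540/0.04 = -6.3500
ω₃ (RL) = (vx + vy − k·ωz)/r = -0.4460/0.04 = -11.1500
ω₄ (RR) = (vx − vy + k·ωz)/r = 0.9460/0.04 = 23.6500

(18.8500, -6.3500, -11.1500, 23.6500)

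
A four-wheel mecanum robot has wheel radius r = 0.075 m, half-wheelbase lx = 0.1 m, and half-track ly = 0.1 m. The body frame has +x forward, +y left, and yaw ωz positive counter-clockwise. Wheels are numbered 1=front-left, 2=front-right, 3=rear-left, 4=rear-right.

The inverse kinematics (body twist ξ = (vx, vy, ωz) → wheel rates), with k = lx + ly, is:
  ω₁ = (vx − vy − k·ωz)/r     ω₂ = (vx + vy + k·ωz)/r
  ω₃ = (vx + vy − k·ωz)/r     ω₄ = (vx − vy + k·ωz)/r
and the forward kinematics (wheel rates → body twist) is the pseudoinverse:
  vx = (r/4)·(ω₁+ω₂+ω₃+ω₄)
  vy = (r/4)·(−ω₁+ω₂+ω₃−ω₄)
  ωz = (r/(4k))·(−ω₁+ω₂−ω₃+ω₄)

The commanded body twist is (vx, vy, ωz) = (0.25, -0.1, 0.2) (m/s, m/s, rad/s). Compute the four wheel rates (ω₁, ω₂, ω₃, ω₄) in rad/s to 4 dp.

k = lx + ly = 0.1 + 0.1 = 0.2000;  k·ωz = 0.2000·0.2 = 0.0400
ω₁ (FL) = (vx − vy − k·ωz)/r = 0.3100/0.075 = 4.1333
ω₂ (FR) = (vx + vy + k·ωz)/r = 0.1900/0.075 = 2.5333
ω₃ (RL) = (vx + vy − k·ωz)/r = 0.1100/0.075 = 1.4667
ω₄ (RR) = (vx − vy + k·ωz)/r = 0.3900/0.075 = 5.2000

(4.1333, 2.5333, 1.4667, 5.2000)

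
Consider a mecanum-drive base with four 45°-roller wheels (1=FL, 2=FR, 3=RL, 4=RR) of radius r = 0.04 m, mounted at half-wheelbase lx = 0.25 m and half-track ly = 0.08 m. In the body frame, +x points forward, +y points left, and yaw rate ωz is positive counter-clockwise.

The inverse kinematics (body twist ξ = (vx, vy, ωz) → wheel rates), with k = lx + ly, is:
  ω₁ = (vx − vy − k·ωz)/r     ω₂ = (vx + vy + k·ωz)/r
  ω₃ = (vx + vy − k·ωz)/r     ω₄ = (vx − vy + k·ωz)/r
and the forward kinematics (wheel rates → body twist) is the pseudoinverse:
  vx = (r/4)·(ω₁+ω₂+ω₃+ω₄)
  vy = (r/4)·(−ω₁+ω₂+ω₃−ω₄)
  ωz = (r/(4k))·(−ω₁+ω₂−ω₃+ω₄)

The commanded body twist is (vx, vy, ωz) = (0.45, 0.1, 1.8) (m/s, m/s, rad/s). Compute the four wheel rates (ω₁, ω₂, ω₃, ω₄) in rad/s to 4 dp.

(-6.1000, 28.6000, -1.1000, 23.6000)

k = lx + ly = 0.25 + 0.08 = 0.3300;  k·ωz = 0.3300·1.8 = 0.5940
ω₁ (FL) = (vx − vy − k·ωz)/r = -0.2440/0.04 = -6.1000
ω₂ (FR) = (vx + vy + k·ωz)/r = 1.1440/0.04 = 28.6000
ω₃ (RL) = (vx + vy − k·ωz)/r = -0.0440/0.04 = -1.1000
ω₄ (RR) = (vx − vy + k·ωz)/r = 0.9440/0.04 = 23.6000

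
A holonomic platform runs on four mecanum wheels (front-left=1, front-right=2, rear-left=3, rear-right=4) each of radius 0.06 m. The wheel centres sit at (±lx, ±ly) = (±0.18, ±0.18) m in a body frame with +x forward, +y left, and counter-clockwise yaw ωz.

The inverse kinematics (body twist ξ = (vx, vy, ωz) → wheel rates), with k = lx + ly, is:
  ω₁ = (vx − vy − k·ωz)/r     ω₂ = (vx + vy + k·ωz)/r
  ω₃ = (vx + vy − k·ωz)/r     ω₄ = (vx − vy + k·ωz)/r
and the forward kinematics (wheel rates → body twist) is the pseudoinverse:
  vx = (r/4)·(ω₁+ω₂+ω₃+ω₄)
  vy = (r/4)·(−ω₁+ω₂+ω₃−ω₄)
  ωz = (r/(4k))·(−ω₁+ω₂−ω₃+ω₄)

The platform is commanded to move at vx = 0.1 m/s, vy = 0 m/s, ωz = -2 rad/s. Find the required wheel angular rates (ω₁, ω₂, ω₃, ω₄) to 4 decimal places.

(13.6667, -10.3333, 13.6667, -10.3333)

k = lx + ly = 0.18 + 0.18 = 0.3600;  k·ωz = 0.3600·-2 = -0.7200
ω₁ (FL) = (vx − vy − k·ωz)/r = 0.8200/0.06 = 13.6667
ω₂ (FR) = (vx + vy + k·ωz)/r = -0.6200/0.06 = -10.3333
ω₃ (RL) = (vx + vy − k·ωz)/r = 0.8200/0.06 = 13.6667
ω₄ (RR) = (vx − vy + k·ωz)/r = -0.6200/0.06 = -10.3333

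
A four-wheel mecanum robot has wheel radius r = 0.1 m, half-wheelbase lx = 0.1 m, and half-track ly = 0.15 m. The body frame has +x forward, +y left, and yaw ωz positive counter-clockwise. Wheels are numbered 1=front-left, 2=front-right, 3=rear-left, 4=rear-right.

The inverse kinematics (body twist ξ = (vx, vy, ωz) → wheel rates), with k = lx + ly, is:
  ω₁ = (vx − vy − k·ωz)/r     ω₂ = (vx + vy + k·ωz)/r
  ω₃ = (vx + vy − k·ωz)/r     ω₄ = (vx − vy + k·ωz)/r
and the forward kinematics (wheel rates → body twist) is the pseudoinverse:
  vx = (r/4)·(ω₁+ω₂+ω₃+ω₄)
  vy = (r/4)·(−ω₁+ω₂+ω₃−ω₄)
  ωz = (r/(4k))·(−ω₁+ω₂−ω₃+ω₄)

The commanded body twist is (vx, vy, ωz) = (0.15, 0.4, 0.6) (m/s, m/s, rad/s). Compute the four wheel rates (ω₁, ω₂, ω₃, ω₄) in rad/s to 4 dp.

k = lx + ly = 0.1 + 0.15 = 0.2500;  k·ωz = 0.2500·0.6 = 0.1500
ω₁ (FL) = (vx − vy − k·ωz)/r = -0.4000/0.1 = -4.0000
ω₂ (FR) = (vx + vy + k·ωz)/r = 0.7000/0.1 = 7.0000
ω₃ (RL) = (vx + vy − k·ωz)/r = 0.4000/0.1 = 4.0000
ω₄ (RR) = (vx − vy + k·ωz)/r = -0.1000/0.1 = -1.0000

(-4.0000, 7.0000, 4.0000, -1.0000)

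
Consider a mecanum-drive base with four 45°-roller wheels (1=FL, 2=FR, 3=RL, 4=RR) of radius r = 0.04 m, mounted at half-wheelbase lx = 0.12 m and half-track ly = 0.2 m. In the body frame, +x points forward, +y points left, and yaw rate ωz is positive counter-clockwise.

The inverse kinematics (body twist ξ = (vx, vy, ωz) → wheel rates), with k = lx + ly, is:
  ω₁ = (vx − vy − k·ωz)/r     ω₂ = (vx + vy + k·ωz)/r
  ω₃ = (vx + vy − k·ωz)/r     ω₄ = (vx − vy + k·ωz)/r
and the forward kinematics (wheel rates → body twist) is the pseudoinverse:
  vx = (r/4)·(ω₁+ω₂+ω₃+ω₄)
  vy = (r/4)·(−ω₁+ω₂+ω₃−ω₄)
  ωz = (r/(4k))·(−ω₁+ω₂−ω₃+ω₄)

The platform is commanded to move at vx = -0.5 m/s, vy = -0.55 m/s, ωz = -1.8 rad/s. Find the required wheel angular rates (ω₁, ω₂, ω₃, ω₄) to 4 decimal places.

k = lx + ly = 0.12 + 0.2 = 0.3200;  k·ωz = 0.3200·-1.8 = -0.5760
ω₁ (FL) = (vx − vy − k·ωz)/r = 0.6260/0.04 = 15.6500
ω₂ (FR) = (vx + vy + k·ωz)/r = -1.6260/0.04 = -40.6500
ω₃ (RL) = (vx + vy − k·ωz)/r = -0.4740/0.04 = -11.8500
ω₄ (RR) = (vx − vy + k·ωz)/r = -0.5260/0.04 = -13.1500

(15.6500, -40.6500, -11.8500, -13.1500)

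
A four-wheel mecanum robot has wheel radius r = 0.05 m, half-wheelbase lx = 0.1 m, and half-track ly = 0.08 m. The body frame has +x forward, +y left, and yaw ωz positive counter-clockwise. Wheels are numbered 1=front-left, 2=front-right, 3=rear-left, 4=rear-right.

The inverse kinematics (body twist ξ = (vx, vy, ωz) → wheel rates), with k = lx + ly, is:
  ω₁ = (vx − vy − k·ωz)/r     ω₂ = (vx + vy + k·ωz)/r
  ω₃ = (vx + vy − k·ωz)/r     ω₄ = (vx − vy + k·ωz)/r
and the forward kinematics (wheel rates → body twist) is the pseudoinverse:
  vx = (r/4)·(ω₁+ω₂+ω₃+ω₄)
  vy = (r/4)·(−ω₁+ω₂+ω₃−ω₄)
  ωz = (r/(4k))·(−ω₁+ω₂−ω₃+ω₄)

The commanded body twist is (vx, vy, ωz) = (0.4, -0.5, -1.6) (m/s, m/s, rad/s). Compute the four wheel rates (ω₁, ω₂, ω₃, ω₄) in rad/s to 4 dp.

(23.7600, -7.7600, 3.7600, 12.2400)

k = lx + ly = 0.1 + 0.08 = 0.1800;  k·ωz = 0.1800·-1.6 = -0.2880
ω₁ (FL) = (vx − vy − k·ωz)/r = 1.1880/0.05 = 23.7600
ω₂ (FR) = (vx + vy + k·ωz)/r = -0.3880/0.05 = -7.7600
ω₃ (RL) = (vx + vy − k·ωz)/r = 0.1880/0.05 = 3.7600
ω₄ (RR) = (vx − vy + k·ωz)/r = 0.6120/0.05 = 12.2400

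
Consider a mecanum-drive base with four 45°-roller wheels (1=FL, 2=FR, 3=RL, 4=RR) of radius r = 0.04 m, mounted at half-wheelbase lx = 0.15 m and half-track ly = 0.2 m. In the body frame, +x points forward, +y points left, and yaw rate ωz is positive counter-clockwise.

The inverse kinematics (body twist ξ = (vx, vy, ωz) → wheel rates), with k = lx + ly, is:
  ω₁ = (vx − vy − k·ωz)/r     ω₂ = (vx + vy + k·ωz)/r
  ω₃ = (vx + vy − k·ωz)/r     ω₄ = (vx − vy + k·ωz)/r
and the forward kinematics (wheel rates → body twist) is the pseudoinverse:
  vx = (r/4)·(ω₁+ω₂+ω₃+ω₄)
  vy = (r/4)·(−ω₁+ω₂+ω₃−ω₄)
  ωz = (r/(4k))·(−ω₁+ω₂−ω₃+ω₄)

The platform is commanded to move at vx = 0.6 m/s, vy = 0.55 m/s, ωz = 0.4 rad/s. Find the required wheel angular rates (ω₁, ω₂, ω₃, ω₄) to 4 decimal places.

k = lx + ly = 0.15 + 0.2 = 0.3500;  k·ωz = 0.3500·0.4 = 0.1400
ω₁ (FL) = (vx − vy − k·ωz)/r = -0.0900/0.04 = -2.2500
ω₂ (FR) = (vx + vy + k·ωz)/r = 1.2900/0.04 = 32.2500
ω₃ (RL) = (vx + vy − k·ωz)/r = 1.0100/0.04 = 25.2500
ω₄ (RR) = (vx − vy + k·ωz)/r = 0.1900/0.04 = 4.7500

(-2.2500, 32.2500, 25.2500, 4.7500)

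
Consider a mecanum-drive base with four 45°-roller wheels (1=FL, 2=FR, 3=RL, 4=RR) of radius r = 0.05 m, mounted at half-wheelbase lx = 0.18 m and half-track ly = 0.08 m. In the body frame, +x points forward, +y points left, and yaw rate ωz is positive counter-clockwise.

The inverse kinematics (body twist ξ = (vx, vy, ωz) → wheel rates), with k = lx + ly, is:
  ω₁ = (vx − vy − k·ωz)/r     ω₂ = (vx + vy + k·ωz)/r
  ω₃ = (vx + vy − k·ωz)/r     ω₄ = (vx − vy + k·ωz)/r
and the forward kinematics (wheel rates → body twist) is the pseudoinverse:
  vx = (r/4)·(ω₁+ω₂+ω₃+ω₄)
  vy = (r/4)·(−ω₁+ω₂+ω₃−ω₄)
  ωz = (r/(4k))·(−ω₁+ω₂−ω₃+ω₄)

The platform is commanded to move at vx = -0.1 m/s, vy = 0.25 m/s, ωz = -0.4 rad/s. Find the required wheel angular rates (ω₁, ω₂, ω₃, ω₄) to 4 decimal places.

(-4.9200, 0.9200, 5.0800, -9.0800)

k = lx + ly = 0.18 + 0.08 = 0.2600;  k·ωz = 0.2600·-0.4 = -0.1040
ω₁ (FL) = (vx − vy − k·ωz)/r = -0.2460/0.05 = -4.9200
ω₂ (FR) = (vx + vy + k·ωz)/r = 0.0460/0.05 = 0.9200
ω₃ (RL) = (vx + vy − k·ωz)/r = 0.2540/0.05 = 5.0800
ω₄ (RR) = (vx − vy + k·ωz)/r = -0.4540/0.05 = -9.0800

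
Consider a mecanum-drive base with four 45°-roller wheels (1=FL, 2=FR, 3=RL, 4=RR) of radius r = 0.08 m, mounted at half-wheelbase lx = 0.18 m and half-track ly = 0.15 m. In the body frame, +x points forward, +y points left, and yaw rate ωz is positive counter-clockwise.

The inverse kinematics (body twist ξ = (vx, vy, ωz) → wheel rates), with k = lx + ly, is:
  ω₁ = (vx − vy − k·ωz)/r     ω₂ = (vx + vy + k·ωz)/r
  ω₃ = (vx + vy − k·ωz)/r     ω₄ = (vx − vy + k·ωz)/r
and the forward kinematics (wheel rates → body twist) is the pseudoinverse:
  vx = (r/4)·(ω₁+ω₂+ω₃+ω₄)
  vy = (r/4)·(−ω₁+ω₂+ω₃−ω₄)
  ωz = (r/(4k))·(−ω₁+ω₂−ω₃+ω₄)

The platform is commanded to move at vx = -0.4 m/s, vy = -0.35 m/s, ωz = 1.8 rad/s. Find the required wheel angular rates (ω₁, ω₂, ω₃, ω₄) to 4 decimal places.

(-8.0500, -1.9500, -16.8000, 6.8000)

k = lx + ly = 0.18 + 0.15 = 0.3300;  k·ωz = 0.3300·1.8 = 0.5940
ω₁ (FL) = (vx − vy − k·ωz)/r = -0.6440/0.08 = -8.0500
ω₂ (FR) = (vx + vy + k·ωz)/r = -0.1560/0.08 = -1.9500
ω₃ (RL) = (vx + vy − k·ωz)/r = -1.3440/0.08 = -16.8000
ω₄ (RR) = (vx − vy + k·ωz)/r = 0.5440/0.08 = 6.8000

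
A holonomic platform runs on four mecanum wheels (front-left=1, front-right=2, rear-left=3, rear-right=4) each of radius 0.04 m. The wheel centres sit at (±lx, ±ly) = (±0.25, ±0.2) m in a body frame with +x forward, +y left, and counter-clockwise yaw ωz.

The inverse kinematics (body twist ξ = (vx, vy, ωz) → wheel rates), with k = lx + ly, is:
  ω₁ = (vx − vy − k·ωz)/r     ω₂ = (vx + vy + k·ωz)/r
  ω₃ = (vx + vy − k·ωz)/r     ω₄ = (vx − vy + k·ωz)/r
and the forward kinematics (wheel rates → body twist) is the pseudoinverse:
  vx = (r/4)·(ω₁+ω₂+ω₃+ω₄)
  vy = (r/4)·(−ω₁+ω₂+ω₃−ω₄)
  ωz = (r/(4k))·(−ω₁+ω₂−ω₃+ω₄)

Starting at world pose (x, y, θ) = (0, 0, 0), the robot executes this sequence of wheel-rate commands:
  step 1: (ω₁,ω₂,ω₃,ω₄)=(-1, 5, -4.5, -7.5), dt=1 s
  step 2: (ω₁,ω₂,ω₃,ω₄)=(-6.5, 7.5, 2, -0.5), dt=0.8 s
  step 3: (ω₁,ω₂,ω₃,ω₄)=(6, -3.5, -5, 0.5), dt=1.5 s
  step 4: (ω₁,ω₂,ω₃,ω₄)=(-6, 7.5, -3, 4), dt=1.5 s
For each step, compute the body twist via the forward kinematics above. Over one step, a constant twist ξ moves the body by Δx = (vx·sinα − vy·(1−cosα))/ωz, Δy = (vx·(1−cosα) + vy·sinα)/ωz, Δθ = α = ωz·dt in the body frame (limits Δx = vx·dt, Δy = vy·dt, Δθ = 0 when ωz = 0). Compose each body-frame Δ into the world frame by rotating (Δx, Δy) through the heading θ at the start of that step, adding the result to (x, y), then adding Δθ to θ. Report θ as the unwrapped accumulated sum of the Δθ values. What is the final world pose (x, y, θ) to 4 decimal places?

(-0.0806, 0.0961, 0.8211)

step 1: ξ=(vx,vy,ωz)=(-0.0800, 0.0900, 0.0667), dt=1.0 → body Δ=(-0.0829, 0.0873, 0.0667) → world pose (-0.0829, 0.0873, 0.0667)
step 2: ξ=(vx,vy,ωz)=(0.0250, 0.1650, 0.2556), dt=0.8 → body Δ=(0.0064, 0.1331, 0.2044) → world pose (-0.0854, 0.2205, 0.2711)
step 3: ξ=(vx,vy,ωz)=(-0.0200, -0.1500, -0.0889), dt=1.5 → body Δ=(-0.0449, -0.2223, -0.1333) → world pose (-0.0691, -0.0057, 0.1378)
step 4: ξ=(vx,vy,ωz)=(0.0250, 0.0650, 0.4556), dt=1.5 → body Δ=(0.0026, 0.1024, 0.6833) → world pose (-0.0806, 0.0961, 0.8211)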